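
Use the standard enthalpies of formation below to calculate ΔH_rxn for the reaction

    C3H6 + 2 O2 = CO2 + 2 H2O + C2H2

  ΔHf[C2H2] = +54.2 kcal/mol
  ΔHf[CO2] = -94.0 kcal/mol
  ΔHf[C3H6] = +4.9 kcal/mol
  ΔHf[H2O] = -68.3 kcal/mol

Products: 1·(-94.0) + 2·(-68.3) + 1·(+54.2) = -176.4
Reactants: 1·(+4.9) + 2·(+0.0) = +4.9
ΔH_rxn = (-176.4) − (+4.9) = -181.3 kcal/mol

ΔH_rxn = -181.3 kcal/mol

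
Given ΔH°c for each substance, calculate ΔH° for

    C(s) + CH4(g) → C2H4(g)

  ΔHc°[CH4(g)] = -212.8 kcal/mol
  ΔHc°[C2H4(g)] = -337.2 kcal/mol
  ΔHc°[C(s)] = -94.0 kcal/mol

Using ΔH = Σ nΔHc°(reactants) − Σ nΔHc°(products):
= [1·(-94.0) + 1·(-212.8)] − [1·(-337.2)]
= 30.4 kcal/mol

ΔH° = 30.4 kcal/mol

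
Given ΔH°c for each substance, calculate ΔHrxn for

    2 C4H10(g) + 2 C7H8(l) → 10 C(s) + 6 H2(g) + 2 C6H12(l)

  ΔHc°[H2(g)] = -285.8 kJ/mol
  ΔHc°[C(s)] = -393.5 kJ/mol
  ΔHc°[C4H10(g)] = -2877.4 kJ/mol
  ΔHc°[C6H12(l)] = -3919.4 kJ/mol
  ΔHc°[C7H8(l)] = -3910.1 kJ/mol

ΔHrxn = -86.4 kJ/mol

With combustion enthalpies, reactants minus products:
= [2·(-2877.4) + 2·(-3910.1)] − [10·(-393.5) + 6·(-285.8) + 2·(-3919.4)]
= -86.4 kJ/mol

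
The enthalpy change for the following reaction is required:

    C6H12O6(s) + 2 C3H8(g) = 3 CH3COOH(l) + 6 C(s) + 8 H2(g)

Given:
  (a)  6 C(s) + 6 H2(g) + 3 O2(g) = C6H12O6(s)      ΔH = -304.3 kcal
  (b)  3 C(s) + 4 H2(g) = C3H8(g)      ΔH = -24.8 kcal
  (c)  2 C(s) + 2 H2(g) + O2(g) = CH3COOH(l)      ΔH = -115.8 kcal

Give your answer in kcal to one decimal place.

ΔH = 6.5 kcal

(a) reversed (C6H12O6(s) must end up as a reactant): +304.3 kcal
(b) reversed and × 2 (C3H8(g) must end up as a reactant; scale by 2 for the 2 C3H8(g)): (-2)·(-24.8) = +49.6 kcal
(c) × 3 (scale by 3 for the 3 CH3COOH(l)): (3)·(-115.8) = -347.4 kcal
ΔH = (-1)·(-304.3) + (-2)·(-24.8) + (3)·(-115.8) = 6.5 kcal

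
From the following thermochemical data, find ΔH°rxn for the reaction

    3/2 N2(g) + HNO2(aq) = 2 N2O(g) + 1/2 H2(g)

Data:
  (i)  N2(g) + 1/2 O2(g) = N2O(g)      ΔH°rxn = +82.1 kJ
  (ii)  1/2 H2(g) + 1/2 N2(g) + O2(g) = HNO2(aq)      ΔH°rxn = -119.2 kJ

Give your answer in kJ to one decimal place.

ΔH°rxn = 283.4 kJ

(i) × 2: (2)·(+82.1) = +164.2 kJ
(ii) reversed: +119.2 kJ
ΔH°rxn = (2)·(+82.1) + (-1)·(-119.2) = 283.4 kJ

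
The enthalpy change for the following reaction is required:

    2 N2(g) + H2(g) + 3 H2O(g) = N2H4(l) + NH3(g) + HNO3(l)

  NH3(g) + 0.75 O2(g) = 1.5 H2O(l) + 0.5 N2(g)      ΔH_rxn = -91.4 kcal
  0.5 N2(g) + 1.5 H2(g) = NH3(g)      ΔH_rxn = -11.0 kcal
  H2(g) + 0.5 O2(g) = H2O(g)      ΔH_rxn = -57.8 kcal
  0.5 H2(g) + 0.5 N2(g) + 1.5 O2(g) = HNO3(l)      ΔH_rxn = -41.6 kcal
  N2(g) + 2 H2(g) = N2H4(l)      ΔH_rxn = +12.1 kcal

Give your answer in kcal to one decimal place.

ΔH_rxn = 132.9 kcal

equation 1: not needed.
equation 2 as written: -11.0 kcal
equation 3 reversed and × 3: (-3)·(-57.8) = +173.4 kcal
equation 4 as written: -41.6 kcal
equation 5 as written: +12.1 kcal
Combining the equations, ΔH_rxn = (-11.0) + (+173.4) + (-41.6) + (+12.1) = 132.9 kcal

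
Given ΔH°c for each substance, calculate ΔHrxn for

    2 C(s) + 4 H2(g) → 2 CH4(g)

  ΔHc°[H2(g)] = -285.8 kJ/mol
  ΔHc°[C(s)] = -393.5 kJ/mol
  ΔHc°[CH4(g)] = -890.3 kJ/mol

ΔHrxn = -149.6 kJ/mol

Using ΔH = Σ nΔHc°(reactants) − Σ nΔHc°(products):
= [2·(-393.5) + 4·(-285.8)] − [2·(-890.3)]
= -149.6 kJ/mol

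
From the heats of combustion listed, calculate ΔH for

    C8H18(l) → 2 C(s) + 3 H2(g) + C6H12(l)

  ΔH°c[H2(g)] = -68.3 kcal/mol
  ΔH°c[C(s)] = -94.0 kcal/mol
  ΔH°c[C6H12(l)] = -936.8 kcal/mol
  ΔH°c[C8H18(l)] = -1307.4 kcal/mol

Using ΔH = Σ nΔHc°(reactants) − Σ nΔHc°(products):
= [1·(-1307.4)] − [2·(-94.0) + 3·(-68.3) + 1·(-936.8)]
= 22.3 kcal/mol

ΔH = 22.3 kcal/mol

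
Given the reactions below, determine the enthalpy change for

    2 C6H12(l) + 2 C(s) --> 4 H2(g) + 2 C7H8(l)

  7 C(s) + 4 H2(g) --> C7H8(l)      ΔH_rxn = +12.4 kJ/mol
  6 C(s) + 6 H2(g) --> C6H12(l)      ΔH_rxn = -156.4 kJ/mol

equation 1 × 2: (2)·(+12.4) = +24.8 kJ/mol
equation 2 reversed and × 2: (-2)·(-156.4) = +312.8 kJ/mol
Summing the manipulated equations, ΔH_rxn = (2)·(+12.4) + (-2)·(-156.4) = 337.6 kJ/mol

ΔH_rxn = 337.6 kJ/mol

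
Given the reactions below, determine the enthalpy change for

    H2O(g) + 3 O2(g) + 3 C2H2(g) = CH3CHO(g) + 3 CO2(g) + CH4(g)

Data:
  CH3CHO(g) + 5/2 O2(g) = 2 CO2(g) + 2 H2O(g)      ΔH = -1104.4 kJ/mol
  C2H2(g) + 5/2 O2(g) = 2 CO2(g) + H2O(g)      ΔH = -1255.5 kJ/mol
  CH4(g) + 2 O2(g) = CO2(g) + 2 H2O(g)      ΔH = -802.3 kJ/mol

ΔH = -1859.8 kJ/mol

equation 1 reversed (CH3CHO(g) must end up as a product): +1104.4 kJ/mol
equation 2 × 3 (×3 to match 3 C2H2(g) in the target): (3)·(-1255.5) = -3766.5 kJ/mol
equation 3 reversed (CH4(g) must end up as a product): +802.3 kJ/mol
Since enthalpy is a state function, ΔH = (+1104.4) + (-3766.5) + (+802.3) = -1859.8 kJ/mol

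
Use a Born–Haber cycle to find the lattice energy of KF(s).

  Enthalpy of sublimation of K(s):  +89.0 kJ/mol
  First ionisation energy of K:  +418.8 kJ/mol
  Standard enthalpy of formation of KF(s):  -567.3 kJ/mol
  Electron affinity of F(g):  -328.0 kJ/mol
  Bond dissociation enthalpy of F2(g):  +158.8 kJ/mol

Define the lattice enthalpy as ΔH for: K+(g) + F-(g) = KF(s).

ΔHf° = 1·ΔHsub + 1·(ΣIE) + 1/2·D(F2) + 1·EA + U
-567.3 = 1·(+89.0) + 1·(+418.8) + 1/2·(+158.8) + 1·(-328.0) + U
U = -567.3 − (+259.2) = -826.5 kJ/mol

U = -826.5 kJ/mol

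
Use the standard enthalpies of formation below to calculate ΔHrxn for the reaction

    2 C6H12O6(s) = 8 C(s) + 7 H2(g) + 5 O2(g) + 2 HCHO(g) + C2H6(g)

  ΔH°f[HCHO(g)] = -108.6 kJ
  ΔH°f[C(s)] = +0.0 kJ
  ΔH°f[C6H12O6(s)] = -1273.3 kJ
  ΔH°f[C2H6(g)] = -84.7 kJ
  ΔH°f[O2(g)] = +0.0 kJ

ΔHrxn = 2244.7 kJ

Products: 8·(+0.0) + 7·(+0.0) + 5·(+0.0) + 2·(-108.6) + 1·(-84.7) = -301.9
Reactants: 2·(-1273.3) = -2546.6
ΔHrxn = (-301.9) − (-2546.6) = 2244.7 kJ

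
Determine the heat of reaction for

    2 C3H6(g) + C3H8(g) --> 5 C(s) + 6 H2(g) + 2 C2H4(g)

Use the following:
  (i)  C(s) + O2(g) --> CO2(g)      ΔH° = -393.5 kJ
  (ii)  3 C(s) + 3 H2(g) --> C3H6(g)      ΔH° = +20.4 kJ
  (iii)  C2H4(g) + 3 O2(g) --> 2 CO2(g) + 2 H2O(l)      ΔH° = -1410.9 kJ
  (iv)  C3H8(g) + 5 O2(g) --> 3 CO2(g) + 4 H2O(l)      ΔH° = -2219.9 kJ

ΔH° = 167.6 kJ

(i) as written: -393.5 kJ
(ii) reversed and × 2: (-2)·(+20.4) = -40.8 kJ
(iii) reversed and × 2: (-2)·(-1410.9) = +2821.8 kJ
(iv) as written: -2219.9 kJ
ΔH° = (-393.5) + (-40.8) + (+2821.8) + (-2219.9) = 167.6 kJ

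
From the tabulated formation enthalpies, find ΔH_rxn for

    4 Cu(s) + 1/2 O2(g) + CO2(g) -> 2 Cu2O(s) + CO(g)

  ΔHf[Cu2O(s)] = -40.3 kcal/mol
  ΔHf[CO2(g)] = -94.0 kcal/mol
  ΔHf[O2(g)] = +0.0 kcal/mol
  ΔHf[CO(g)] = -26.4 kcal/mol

Products: 2·(-40.3) + 1·(-26.4) = -107.0
Reactants: 4·(+0.0) + 1/2·(+0.0) + 1·(-94.0) = -94.0
ΔH_rxn = (-107.0) − (-94.0) = -13.0 kcal/mol

ΔH_rxn = -13.0 kcal/mol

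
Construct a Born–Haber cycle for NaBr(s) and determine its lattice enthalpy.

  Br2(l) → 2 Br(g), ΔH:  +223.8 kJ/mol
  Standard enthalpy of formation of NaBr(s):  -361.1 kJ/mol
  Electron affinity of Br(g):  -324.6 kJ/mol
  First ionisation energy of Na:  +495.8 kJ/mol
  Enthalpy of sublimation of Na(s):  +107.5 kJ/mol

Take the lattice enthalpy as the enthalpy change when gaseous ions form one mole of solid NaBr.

U = -751.7 kJ/mol

ΔHf° = 1·ΔHsub + 1·(ΣIE) + 1/2·D(Br2) + 1·EA + U
-361.1 = 1·(+107.5) + 1·(+495.8) + 1/2·(+223.8) + 1·(-324.6) + U
U = -361.1 − (+390.6) = -751.7 kJ/mol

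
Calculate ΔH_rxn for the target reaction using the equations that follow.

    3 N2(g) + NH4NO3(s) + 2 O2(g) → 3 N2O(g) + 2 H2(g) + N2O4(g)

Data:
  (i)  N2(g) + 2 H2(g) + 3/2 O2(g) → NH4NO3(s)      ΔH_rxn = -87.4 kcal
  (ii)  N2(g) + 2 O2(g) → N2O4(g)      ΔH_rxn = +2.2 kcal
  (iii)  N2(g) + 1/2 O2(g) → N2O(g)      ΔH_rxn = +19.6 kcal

(i) reversed: +87.4 kcal
(ii) as written: +2.2 kcal
(iii) × 3: (3)·(+19.6) = +58.8 kcal
Summing the manipulated equations, ΔH_rxn = (+87.4) + (+2.2) + (+58.8) = 148.4 kcal

ΔH_rxn = 148.4 kcal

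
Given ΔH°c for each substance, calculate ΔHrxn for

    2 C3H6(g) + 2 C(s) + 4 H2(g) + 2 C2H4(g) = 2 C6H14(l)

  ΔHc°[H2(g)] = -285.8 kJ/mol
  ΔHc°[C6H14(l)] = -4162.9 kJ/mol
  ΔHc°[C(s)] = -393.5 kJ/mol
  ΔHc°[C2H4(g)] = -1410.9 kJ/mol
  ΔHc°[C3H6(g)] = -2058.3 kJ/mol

Using ΔH = Σ nΔHc°(reactants) − Σ nΔHc°(products):
= [2·(-2058.3) + 2·(-393.5) + 4·(-285.8) + 2·(-1410.9)] − [2·(-4162.9)]
= -542.8 kJ/mol

ΔHrxn = -542.8 kJ/mol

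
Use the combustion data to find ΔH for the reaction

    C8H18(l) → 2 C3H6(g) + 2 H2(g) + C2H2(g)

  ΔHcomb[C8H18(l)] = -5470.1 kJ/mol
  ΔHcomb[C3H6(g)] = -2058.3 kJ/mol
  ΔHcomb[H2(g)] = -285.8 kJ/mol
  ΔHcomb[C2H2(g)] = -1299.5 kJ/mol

Using ΔH = Σ nΔHc°(reactants) − Σ nΔHc°(products):
= [1·(-5470.1)] − [2·(-2058.3) + 2·(-285.8) + 1·(-1299.5)]
= 517.6 kJ/mol

ΔH = 517.6 kJ/mol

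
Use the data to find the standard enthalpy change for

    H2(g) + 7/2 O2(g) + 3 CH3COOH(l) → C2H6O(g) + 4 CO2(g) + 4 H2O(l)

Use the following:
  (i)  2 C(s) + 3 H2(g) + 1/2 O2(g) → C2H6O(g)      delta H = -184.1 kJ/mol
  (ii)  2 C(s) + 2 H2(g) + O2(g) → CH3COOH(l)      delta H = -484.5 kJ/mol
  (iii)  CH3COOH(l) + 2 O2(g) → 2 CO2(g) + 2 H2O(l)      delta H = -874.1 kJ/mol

delta H = -1447.8 kJ/mol

(i) as written: -184.1 kJ/mol
(ii) reversed: +484.5 kJ/mol
(iii) × 2: (2)·(-874.1) = -1748.2 kJ/mol
Since enthalpy is a state function, delta H = (-184.1) + (+484.5) + (-1748.2) = -1447.8 kJ/mol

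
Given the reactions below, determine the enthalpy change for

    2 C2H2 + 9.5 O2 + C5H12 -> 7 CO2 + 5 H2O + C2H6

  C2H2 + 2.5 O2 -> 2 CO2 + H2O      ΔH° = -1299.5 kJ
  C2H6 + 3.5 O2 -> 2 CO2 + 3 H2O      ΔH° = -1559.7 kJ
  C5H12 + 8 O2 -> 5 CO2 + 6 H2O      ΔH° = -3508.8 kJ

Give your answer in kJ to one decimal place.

equation 1 × 2: (2)·(-1299.5) = -2599.0 kJ
equation 2 reversed: +1559.7 kJ
equation 3 as written: -3508.8 kJ
ΔH° = (2)·(-1299.5) + (-1)·(-1559.7) + (1)·(-3508.8) = -4548.1 kJ

ΔH° = -4548.1 kJ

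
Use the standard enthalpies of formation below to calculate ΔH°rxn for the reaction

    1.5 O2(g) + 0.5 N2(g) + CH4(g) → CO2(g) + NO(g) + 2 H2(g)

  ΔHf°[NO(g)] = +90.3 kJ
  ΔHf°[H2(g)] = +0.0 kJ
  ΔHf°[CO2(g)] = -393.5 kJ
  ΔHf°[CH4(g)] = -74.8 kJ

Products: 1·(-393.5) + 1·(+90.3) + 2·(+0.0) = -303.2
Reactants: 3/2·(+0.0) + 1/2·(+0.0) + 1·(-74.8) = -74.8
ΔH°rxn = (-303.2) − (-74.8) = -228.4 kJ

ΔH°rxn = -228.4 kJ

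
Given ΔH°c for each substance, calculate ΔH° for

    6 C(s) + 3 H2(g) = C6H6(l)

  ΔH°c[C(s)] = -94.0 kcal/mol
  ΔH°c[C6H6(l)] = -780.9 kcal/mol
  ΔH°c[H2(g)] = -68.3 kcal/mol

With combustion enthalpies, reactants minus products:
= [6·(-94.0) + 3·(-68.3)] − [1·(-780.9)]
= 12.0 kcal/mol

ΔH° = 12.0 kcal/mol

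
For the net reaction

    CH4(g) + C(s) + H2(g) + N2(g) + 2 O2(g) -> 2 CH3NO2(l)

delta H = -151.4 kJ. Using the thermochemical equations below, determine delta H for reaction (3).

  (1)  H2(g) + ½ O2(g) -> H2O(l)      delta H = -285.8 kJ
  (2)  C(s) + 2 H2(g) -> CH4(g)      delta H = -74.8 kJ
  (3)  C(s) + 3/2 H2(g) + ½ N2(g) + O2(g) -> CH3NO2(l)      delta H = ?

(1): not needed (H2O(l) appears nowhere else).
(2) reversed (reverse to put CH4(g) on the reactant side): +74.8 kJ
(3) × 2 (×2 to match 2 CH3NO2(l) in the target): contributes 2·x
-151.4 = (+74.8) + 2·x
x = (-151.4 − (+74.8)) / (2) = -113.1 kJ

delta H = -113.1 kJ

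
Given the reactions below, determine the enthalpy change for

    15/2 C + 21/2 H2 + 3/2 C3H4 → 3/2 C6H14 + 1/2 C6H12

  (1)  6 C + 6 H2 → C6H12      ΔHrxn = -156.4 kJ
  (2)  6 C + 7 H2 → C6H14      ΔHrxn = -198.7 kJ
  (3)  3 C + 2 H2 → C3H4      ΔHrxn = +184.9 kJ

ΔHrxn = -653.6 kJ

(1) × 1/2: (1/2)·(-156.4) = -78.2 kJ
(2) × 3/2: (3/2)·(-198.7) = -298.05 kJ
(3) reversed and × 3/2: (-3/2)·(+184.9) = -277.35 kJ
Since enthalpy is a state function, ΔHrxn = (1/2)·(-156.4) + (3/2)·(-198.7) + (-3/2)·(+184.9) = -653.6 kJ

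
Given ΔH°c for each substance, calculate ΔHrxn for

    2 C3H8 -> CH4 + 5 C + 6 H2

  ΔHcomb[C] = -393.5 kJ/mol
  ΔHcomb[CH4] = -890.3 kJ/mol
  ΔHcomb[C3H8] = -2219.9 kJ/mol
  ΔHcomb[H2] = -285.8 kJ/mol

With combustion enthalpies, reactants minus products:
= [2·(-2219.9)] − [1·(-890.3) + 5·(-393.5) + 6·(-285.8)]
= 132.8 kJ/mol

ΔHrxn = 132.8 kJ/mol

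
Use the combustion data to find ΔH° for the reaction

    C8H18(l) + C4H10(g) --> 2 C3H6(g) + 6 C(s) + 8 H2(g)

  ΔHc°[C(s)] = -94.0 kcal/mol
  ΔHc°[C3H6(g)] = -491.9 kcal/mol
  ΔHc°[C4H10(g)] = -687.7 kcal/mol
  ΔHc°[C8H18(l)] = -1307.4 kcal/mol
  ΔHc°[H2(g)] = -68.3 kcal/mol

ΔH° = 99.1 kcal/mol

Using ΔH = Σ nΔHc°(reactants) − Σ nΔHc°(products):
= [1·(-1307.4) + 1·(-687.7)] − [2·(-491.9) + 6·(-94.0) + 8·(-68.3)]
= 99.1 kcal/mol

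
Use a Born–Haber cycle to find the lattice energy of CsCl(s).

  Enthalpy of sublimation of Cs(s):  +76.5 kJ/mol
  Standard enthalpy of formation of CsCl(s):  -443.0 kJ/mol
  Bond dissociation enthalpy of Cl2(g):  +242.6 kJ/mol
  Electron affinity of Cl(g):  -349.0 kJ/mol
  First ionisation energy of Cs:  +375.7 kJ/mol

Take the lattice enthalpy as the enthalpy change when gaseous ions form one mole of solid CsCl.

ΔHf° = 1·ΔHsub + 1·(ΣIE) + 1/2·D(Cl2) + 1·EA + U
-443.0 = 1·(+76.5) + 1·(+375.7) + 1/2·(+242.6) + 1·(-349.0) + U
U = -443.0 − (+224.5) = -667.5 kJ/mol

U = -667.5 kJ/mol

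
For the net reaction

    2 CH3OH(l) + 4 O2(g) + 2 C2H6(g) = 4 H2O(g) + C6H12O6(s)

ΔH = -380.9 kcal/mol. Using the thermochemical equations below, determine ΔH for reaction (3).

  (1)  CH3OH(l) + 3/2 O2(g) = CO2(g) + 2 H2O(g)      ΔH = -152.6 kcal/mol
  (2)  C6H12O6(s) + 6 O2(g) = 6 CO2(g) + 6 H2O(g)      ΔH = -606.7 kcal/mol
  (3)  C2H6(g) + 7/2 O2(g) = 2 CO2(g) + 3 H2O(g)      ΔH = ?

(1) × 2 (scale by 2 for the 2 CH3OH(l)): (2)·(-152.6) = -305.2 kcal/mol
(2) reversed (reverse to put C6H12O6(s) on the product side): +606.7 kcal/mol
(3) × 2 (×2 to match 2 C2H6(g) in the target): contributes 2·x
-380.9 = (-305.2) + (+606.7) + 2·x
x = (-380.9 − (+301.5)) / (2) = -341.2 kcal/mol

ΔH = -341.2 kcal/mol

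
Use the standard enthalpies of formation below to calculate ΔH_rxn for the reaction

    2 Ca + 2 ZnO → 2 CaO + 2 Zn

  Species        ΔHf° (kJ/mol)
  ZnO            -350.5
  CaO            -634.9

ΔH_rxn = -568.8 kJ/mol

ΔH°rxn = Σ nΔHf°(products) − Σ nΔHf°(reactants).
Products: 2·(-634.9) + 2·(+0.0) = -1269.8
Reactants: 2·(+0.0) + 2·(-350.5) = -701.0
ΔH_rxn = (-1269.8) − (-701.0) = -568.8 kJ/mol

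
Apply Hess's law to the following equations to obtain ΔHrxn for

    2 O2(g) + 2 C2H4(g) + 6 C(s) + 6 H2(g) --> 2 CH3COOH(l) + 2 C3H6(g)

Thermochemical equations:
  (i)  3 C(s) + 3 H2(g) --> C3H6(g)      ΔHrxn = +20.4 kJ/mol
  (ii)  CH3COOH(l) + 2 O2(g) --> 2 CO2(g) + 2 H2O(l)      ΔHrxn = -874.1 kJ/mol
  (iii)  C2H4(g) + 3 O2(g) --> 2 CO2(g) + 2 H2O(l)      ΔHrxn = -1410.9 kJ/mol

ΔHrxn = -1032.8 kJ/mol

(i) × 2: (2)·(+20.4) = +40.8 kJ/mol
(ii) reversed and × 2: (-2)·(-874.1) = +1748.2 kJ/mol
(iii) × 2: (2)·(-1410.9) = -2821.8 kJ/mol
ΔHrxn = (2)·(+20.4) + (-2)·(-874.1) + (2)·(-1410.9) = -1032.8 kJ/mol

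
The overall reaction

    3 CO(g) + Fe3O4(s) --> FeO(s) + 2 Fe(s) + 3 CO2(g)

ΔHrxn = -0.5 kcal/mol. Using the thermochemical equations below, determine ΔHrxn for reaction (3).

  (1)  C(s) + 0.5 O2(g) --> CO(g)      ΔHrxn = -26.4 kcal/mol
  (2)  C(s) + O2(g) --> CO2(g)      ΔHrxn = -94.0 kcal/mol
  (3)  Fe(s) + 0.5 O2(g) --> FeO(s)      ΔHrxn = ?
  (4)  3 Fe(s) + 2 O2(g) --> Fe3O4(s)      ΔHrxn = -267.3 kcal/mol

ΔHrxn = -65.0 kcal/mol

(1) reversed and × 3: (-3)·(-26.4) = +79.2 kcal/mol
(2) × 3: (3)·(-94.0) = -282.0 kcal/mol
(3) as written: contributes x
(4) reversed: +267.3 kcal/mol
-0.5 = (+79.2) + (-282.0) + (+267.3) + x
x = (-0.5 − (+64.5)) / (1) = -65.0 kcal/mol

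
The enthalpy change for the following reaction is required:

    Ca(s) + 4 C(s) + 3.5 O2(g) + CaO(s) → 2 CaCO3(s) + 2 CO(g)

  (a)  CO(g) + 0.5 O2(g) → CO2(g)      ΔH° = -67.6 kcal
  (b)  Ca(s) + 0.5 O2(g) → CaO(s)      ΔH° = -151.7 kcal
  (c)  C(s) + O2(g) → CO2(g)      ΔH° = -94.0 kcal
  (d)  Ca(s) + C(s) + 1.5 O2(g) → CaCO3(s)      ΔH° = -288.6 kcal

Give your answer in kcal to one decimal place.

(a) reversed and × 2 (reverse to put CO(g) on the product side; ×2 to match 2 CO(g) in the target): (-2)·(-67.6) = +135.2 kcal
(b) reversed (reverse to put CaO(s) on the reactant side): +151.7 kcal
(c) × 2: (2)·(-94.0) = -188.0 kcal
(d) × 2 (scale by 2 for the 2 CaCO3(s)): (2)·(-288.6) = -577.2 kcal
Combining the equations, ΔH° = (+135.2) + (+151.7) + (-188.0) + (-577.2) = -478.3 kcal

ΔH° = -478.3 kcal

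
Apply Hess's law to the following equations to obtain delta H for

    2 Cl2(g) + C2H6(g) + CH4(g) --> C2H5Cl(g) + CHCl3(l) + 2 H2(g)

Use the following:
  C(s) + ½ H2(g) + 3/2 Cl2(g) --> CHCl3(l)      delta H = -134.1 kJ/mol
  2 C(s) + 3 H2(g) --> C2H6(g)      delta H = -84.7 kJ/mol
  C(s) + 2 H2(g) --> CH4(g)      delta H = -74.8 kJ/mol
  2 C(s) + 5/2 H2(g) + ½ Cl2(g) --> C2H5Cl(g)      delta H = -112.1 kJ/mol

delta H = -86.7 kJ/mol

equation 1 as written (CHCl3(l) already on the product side): -134.1 kJ/mol
equation 2 reversed (reverse to put C2H6(g) on the reactant side): +84.7 kJ/mol
equation 3 reversed (CH4(g) must end up as a reactant): +74.8 kJ/mol
equation 4 as written (C2H5Cl(g) already on the product side): -112.1 kJ/mol
delta H = (1)·(-134.1) + (-1)·(-84.7) + (-1)·(-74.8) + (1)·(-112.1) = -86.7 kJ/mol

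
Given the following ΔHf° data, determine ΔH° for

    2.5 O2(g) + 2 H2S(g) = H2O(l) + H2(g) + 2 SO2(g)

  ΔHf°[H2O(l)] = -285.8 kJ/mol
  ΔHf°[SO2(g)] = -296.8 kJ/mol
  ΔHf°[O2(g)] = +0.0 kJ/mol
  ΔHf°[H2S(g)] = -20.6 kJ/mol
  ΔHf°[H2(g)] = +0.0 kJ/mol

ΔH° = -838.2 kJ/mol

ΔH°rxn = Σ nΔHf°(products) − Σ nΔHf°(reactants).
Products: 1·(-285.8) + 1·(+0.0) + 2·(-296.8) = -879.4
Reactants: 5/2·(+0.0) + 2·(-20.6) = -41.2
ΔH° = (-879.4) − (-41.2) = -838.2 kJ/mol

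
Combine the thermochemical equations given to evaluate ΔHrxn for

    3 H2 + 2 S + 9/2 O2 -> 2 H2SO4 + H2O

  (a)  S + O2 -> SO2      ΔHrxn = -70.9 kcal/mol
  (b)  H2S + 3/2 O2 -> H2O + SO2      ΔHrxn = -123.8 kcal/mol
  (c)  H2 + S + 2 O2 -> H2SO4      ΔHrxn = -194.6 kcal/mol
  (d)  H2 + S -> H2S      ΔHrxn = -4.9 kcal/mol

ΔHrxn = -447.0 kcal/mol

(a) reversed: +70.9 kcal/mol
(b) as written: -123.8 kcal/mol
(c) × 2: (2)·(-194.6) = -389.2 kcal/mol
(d) as written: -4.9 kcal/mol
Combining the equations, ΔHrxn = (-1)·(-70.9) + (1)·(-123.8) + (2)·(-194.6) + (1)·(-4.9) = -447.0 kcal/mol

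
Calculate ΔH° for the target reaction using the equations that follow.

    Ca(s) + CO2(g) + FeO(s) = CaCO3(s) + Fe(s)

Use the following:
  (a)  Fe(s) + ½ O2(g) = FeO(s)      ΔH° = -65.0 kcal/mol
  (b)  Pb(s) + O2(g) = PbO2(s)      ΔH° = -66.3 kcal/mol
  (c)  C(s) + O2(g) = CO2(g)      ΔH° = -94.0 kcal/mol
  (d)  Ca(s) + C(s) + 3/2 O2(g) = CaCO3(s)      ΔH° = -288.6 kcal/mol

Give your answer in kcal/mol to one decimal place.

ΔH° = -129.6 kcal/mol

(a) reversed (FeO(s) must end up as a reactant): +65.0 kcal/mol
(b): not needed (PbO2(s) appears nowhere else).
(c) reversed (CO2(g) must end up as a reactant): +94.0 kcal/mol
(d) as written (CaCO3(s) already on the product side): -288.6 kcal/mol
ΔH° = (+65.0) + (+94.0) + (-288.6) = -129.6 kcal/mol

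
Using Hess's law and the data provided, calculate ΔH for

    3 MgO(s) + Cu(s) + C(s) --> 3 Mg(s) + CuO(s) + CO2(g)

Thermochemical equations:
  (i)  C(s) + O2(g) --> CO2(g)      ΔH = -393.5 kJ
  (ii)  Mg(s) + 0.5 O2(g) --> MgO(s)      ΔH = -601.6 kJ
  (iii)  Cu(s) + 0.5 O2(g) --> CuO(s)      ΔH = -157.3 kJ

(i) as written: -393.5 kJ
(ii) reversed and × 3: (-3)·(-601.6) = +1804.8 kJ
(iii) as written: -157.3 kJ
ΔH = (1)·(-393.5) + (-3)·(-601.6) + (1)·(-157.3) = 1254.0 kJ

ΔH = 1254.0 kJ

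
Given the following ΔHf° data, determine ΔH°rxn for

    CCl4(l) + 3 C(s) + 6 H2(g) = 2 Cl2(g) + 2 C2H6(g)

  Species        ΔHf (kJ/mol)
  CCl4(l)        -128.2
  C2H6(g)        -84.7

ΔH°rxn = Σ nΔHf°(products) − Σ nΔHf°(reactants).
Products: 2·(+0.0) + 2·(-84.7) = -169.4
Reactants: 1·(-128.2) + 3·(+0.0) + 6·(+0.0) = -128.2
ΔH°rxn = (-169.4) − (-128.2) = -41.2 kJ/mol

ΔH°rxn = -41.2 kJ/mol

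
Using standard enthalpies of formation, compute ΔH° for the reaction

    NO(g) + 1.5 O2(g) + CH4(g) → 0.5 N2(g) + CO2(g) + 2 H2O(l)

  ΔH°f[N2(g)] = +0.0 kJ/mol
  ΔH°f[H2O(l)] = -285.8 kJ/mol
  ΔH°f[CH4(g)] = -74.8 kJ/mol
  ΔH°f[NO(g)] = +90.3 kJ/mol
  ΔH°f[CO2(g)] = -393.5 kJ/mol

ΔH° = -980.6 kJ/mol

Products: 1/2·(+0.0) + 1·(-393.5) + 2·(-285.8) = -965.1
Reactants: 1·(+90.3) + 3/2·(+0.0) + 1·(-74.8) = +15.5
ΔH° = (-965.1) − (+15.5) = -980.6 kJ/mol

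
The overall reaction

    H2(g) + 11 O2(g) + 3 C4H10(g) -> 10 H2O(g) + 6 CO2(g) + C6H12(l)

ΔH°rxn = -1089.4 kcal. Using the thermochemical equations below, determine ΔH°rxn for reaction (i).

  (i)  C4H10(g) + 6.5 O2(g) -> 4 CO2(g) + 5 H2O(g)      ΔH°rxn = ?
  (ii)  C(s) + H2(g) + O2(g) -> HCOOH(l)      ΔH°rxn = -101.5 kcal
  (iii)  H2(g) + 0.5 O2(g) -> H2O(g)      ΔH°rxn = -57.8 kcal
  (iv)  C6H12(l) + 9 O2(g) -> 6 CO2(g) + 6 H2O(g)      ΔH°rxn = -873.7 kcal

ΔH°rxn = -635.1 kcal

(i) × 3 (scale by 3 for the 3 C4H10(g)): contributes 3·x
(ii): not needed (HCOOH(l) appears nowhere else).
(iii) as written: -57.8 kcal
(iv) reversed (C6H12(l) must end up as a product): +873.7 kcal
-1089.4 = (-57.8) + (+873.7) + 3·x
x = (-1089.4 − (+815.9)) / (3) = -635.1 kcal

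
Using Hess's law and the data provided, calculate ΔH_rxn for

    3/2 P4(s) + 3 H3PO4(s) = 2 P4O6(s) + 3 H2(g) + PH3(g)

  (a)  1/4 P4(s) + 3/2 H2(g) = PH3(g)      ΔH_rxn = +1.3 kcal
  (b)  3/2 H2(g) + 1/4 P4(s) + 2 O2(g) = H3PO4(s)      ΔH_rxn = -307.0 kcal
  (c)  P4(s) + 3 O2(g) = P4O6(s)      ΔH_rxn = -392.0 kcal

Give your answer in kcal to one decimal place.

ΔH_rxn = 138.3 kcal

(a) as written (PH3(g) already on the product side): +1.3 kcal
(b) reversed and × 3 (H3PO4(s) must end up as a reactant; scale by 3 for the 3 H3PO4(s)): (-3)·(-307.0) = +921.0 kcal
(c) × 2 (scale by 2 for the 2 P4O6(s)): (2)·(-392.0) = -784.0 kcal
Combining the equations, ΔH_rxn = (+1.3) + (+921.0) + (-784.0) = 138.3 kcal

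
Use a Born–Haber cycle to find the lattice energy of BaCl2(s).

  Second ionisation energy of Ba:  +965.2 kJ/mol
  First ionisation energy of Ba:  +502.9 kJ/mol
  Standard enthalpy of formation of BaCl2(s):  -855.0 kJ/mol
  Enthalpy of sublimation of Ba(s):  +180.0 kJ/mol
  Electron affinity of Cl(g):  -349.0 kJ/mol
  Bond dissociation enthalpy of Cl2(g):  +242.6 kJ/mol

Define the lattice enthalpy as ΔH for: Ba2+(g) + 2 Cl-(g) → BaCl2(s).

U = -2047.7 kJ/mol

ΔHf° = 1·ΔHsub + 1·(ΣIE) + 1·D(Cl2) + 2·EA + U
-855.0 = 1·(+180.0) + 1·(+1468.1) + 1·(+242.6) + 2·(-349.0) + U
U = -855.0 − (+1192.7) = -2047.7 kJ/mol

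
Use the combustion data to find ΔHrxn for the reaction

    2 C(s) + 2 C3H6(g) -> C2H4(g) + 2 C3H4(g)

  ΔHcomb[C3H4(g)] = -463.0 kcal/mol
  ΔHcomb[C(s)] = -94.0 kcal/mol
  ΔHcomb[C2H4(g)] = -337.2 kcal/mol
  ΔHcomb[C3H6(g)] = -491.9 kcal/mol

With combustion enthalpies, reactants minus products:
= [2·(-94.0) + 2·(-491.9)] − [1·(-337.2) + 2·(-463.0)]
= 91.4 kcal/mol

ΔHrxn = 91.4 kcal/mol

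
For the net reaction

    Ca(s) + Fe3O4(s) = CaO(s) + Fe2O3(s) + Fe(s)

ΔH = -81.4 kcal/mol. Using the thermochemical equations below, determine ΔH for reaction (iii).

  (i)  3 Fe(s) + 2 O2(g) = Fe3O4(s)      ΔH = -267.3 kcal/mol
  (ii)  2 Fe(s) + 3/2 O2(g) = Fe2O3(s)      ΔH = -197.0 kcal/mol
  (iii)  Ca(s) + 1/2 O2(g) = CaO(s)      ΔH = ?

(i) reversed: +267.3 kcal/mol
(ii) as written: -197.0 kcal/mol
(iii) as written: contributes x
-81.4 = (+267.3) + (-197.0) + x
x = (-81.4 − (+70.3)) / (1) = -151.7 kcal/mol

ΔH = -151.7 kcal/mol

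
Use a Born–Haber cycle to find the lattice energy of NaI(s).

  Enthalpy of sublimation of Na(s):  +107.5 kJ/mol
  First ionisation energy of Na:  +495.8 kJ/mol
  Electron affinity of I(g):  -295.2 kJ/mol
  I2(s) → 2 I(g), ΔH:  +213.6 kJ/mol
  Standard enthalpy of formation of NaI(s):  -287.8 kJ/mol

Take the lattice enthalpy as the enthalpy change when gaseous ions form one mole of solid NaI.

U = -702.7 kJ/mol

ΔHf° = 1·ΔHsub + 1·(ΣIE) + 1/2·D(I2) + 1·EA + U
-287.8 = 1·(+107.5) + 1·(+495.8) + 1/2·(+213.6) + 1·(-295.2) + U
U = -287.8 − (+414.9) = -702.7 kJ/mol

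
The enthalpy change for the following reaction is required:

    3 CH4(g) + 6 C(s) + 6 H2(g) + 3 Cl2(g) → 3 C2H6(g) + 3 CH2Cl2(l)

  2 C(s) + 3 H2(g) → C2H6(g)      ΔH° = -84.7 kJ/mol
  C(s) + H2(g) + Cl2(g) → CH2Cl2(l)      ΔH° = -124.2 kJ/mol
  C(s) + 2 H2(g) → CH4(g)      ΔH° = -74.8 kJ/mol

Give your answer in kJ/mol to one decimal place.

ΔH° = -402.3 kJ/mol

equation 1 × 3: (3)·(-84.7) = -254.1 kJ/mol
equation 2 × 3: (3)·(-124.2) = -372.6 kJ/mol
equation 3 reversed and × 3: (-3)·(-74.8) = +224.4 kJ/mol
ΔH° = (-254.1) + (-372.6) + (+224.4) = -402.3 kJ/mol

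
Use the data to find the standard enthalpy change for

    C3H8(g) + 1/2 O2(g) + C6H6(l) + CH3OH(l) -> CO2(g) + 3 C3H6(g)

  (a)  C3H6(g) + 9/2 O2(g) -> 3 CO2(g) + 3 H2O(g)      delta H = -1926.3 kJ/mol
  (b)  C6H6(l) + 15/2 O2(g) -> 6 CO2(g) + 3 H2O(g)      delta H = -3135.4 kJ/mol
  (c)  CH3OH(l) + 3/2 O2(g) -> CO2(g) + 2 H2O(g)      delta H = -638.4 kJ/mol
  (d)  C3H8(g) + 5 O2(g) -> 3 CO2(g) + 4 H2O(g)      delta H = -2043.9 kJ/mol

delta H = -38.8 kJ/mol

(a) reversed and × 3 (C3H6(g) must end up as a product; ×3 to match 3 C3H6(g) in the target): (-3)·(-1926.3) = +5778.9 kJ/mol
(b) as written (C6H6(l) already on the reactant side): -3135.4 kJ/mol
(c) as written (CH3OH(l) already on the reactant side): -638.4 kJ/mol
(d) as written (C3H8(g) already on the reactant side): -2043.9 kJ/mol
Summing the manipulated equations, delta H = (+5778.9) + (-3135.4) + (-638.4) + (-2043.9) = -38.8 kJ/mol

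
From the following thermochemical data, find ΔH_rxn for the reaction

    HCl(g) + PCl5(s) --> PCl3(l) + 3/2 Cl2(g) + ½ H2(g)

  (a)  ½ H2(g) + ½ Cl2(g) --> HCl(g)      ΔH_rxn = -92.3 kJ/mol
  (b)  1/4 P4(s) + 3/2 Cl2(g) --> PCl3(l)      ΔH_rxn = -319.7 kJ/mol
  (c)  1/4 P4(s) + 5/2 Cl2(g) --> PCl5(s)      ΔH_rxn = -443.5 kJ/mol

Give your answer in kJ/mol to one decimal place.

ΔH_rxn = 216.1 kJ/mol

(a) reversed: +92.3 kJ/mol
(b) as written: -319.7 kJ/mol
(c) reversed: +443.5 kJ/mol
ΔH_rxn = (-1)·(-92.3) + (1)·(-319.7) + (-1)·(-443.5) = 216.1 kJ/mol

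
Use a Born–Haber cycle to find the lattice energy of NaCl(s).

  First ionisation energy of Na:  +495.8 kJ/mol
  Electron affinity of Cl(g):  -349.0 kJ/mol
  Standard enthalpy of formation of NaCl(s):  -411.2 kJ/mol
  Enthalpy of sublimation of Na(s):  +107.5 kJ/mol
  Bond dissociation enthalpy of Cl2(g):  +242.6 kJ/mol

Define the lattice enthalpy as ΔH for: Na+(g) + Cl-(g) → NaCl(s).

ΔHf° = 1·ΔHsub + 1·(ΣIE) + 1/2·D(Cl2) + 1·EA + U
-411.2 = 1·(+107.5) + 1·(+495.8) + 1/2·(+242.6) + 1·(-349.0) + U
U = -411.2 − (+375.6) = -786.8 kJ/mol

U = -786.8 kJ/mol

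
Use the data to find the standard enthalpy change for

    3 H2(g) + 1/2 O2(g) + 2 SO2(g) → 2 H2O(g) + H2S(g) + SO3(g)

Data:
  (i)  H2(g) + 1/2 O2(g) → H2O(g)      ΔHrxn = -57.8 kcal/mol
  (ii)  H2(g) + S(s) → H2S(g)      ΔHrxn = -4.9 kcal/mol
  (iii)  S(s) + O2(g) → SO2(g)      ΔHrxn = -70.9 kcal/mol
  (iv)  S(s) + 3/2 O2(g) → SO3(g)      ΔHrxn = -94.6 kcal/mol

ΔHrxn = -73.3 kcal/mol

(i) × 2: (2)·(-57.8) = -115.6 kcal/mol
(ii) as written: -4.9 kcal/mol
(iii) reversed and × 2: (-2)·(-70.9) = +141.8 kcal/mol
(iv) as written: -94.6 kcal/mol
Summing the manipulated equations, ΔHrxn = (2)·(-57.8) + (1)·(-4.9) + (-2)·(-70.9) + (1)·(-94.6) = -73.3 kcal/mol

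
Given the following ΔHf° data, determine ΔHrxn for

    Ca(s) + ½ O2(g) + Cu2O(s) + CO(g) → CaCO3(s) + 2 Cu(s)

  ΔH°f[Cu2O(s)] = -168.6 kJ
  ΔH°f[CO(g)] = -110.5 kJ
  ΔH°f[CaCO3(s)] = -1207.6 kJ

Products: 1·(-1207.6) + 2·(+0.0) = -1207.6
Reactants: 1·(+0.0) + 1/2·(+0.0) + 1·(-168.6) + 1·(-110.5) = -279.1
ΔHrxn = (-1207.6) − (-279.1) = -928.5 kJ

ΔHrxn = -928.5 kJ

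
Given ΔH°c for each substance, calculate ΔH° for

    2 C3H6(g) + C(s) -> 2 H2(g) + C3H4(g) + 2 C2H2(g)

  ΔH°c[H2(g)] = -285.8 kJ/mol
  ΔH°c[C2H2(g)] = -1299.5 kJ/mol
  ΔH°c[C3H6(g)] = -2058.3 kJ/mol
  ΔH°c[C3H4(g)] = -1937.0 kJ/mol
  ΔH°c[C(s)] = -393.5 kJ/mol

ΔH° = 597.5 kJ/mol

With combustion enthalpies, reactants minus products:
= [2·(-2058.3) + 1·(-393.5)] − [2·(-285.8) + 1·(-1937.0) + 2·(-1299.5)]
= 597.5 kJ/mol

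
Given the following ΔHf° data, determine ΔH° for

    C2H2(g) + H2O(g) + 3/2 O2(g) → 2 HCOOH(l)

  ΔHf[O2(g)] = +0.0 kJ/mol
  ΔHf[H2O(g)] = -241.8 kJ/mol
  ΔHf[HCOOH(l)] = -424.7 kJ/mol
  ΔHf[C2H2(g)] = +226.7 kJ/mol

Products: 2·(-424.7) = -849.4
Reactants: 1·(+226.7) + 1·(-241.8) + 3/2·(+0.0) = -15.1
ΔH° = (-849.4) − (-15.1) = -834.3 kJ/mol

ΔH° = -834.3 kJ/mol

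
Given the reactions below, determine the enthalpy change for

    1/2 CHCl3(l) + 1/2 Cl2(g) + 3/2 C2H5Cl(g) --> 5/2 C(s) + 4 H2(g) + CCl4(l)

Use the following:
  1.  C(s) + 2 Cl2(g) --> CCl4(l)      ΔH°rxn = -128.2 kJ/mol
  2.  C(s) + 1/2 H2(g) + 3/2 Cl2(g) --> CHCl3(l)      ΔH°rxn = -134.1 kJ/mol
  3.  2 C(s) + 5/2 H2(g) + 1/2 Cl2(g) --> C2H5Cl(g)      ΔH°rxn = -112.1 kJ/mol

ΔH°rxn = 107.0 kJ/mol

eq. 1 as written: -128.2 kJ/mol
eq. 2 reversed and × 1/2: (-1/2)·(-134.1) = +67.05 kJ/mol
eq. 3 reversed and × 3/2: (-3/2)·(-112.1) = +168.15 kJ/mol
ΔH°rxn = (1)·(-128.2) + (-1/2)·(-134.1) + (-3/2)·(-112.1) = 107.0 kJ/mol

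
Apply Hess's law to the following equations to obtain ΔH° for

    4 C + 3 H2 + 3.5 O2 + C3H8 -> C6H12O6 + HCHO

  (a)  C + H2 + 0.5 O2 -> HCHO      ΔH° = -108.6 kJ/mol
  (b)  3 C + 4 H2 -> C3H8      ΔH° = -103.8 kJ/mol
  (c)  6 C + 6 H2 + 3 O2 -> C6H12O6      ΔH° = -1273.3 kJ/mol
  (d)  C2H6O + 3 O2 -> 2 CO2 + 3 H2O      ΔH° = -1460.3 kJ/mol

(a) as written: -108.6 kJ/mol
(b) reversed: +103.8 kJ/mol
(c) as written: -1273.3 kJ/mol
(d): not needed.
Combining the equations, ΔH° = (1)·(-108.6) + (-1)·(-103.8) + (1)·(-1273.3) = -1278.1 kJ/mol

ΔH° = -1278.1 kJ/mol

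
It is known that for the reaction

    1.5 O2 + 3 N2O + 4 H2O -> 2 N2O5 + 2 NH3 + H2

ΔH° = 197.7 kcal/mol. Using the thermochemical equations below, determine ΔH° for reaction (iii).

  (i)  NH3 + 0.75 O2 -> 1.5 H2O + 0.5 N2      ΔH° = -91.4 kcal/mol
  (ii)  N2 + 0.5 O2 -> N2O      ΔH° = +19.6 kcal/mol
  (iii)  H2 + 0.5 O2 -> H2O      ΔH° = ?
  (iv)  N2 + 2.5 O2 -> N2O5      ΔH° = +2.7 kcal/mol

(i) reversed and × 2: (-2)·(-91.4) = +182.8 kcal/mol
(ii) reversed and × 3: (-3)·(+19.6) = -58.8 kcal/mol
(iii) reversed: contributes −x
(iv) × 2: (2)·(+2.7) = +5.4 kcal/mol
+197.7 = (+182.8) + (-58.8) + (+5.4) − x
x = (+197.7 − (+129.4)) / (-1) = -68.3 kcal/mol

ΔH° = -68.3 kcal/mol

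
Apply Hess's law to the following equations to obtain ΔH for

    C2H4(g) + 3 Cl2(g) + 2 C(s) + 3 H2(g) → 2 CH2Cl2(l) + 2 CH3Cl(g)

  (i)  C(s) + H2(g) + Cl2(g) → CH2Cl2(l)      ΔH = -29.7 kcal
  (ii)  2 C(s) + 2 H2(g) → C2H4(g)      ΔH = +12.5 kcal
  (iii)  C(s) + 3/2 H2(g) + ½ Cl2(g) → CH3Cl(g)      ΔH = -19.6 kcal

ΔH = -111.1 kcal

(i) × 2 (×2 to match 2 CH2Cl2(l) in the target): (2)·(-29.7) = -59.4 kcal
(ii) reversed (reverse to put C2H4(g) on the reactant side): -12.5 kcal
(iii) × 2 (×2 to match 2 CH3Cl(g) in the target): (2)·(-19.6) = -39.2 kcal
ΔH = (2)·(-29.7) + (-1)·(+12.5) + (2)·(-19.6) = -111.1 kcal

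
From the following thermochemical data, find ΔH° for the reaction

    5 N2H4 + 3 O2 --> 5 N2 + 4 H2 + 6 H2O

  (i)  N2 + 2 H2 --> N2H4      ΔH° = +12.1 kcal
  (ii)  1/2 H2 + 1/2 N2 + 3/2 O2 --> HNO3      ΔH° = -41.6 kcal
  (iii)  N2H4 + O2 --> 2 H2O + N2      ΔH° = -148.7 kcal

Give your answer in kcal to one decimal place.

(i) reversed and × 2: (-2)·(+12.1) = -24.2 kcal
(ii): not needed (HNO3 appears nowhere else).
(iii) × 3 (×3 to match 6 H2O in the target): (3)·(-148.7) = -446.1 kcal
Combining the equations, ΔH° = (-2)·(+12.1) + (3)·(-148.7) = -470.3 kcal

ΔH° = -470.3 kcal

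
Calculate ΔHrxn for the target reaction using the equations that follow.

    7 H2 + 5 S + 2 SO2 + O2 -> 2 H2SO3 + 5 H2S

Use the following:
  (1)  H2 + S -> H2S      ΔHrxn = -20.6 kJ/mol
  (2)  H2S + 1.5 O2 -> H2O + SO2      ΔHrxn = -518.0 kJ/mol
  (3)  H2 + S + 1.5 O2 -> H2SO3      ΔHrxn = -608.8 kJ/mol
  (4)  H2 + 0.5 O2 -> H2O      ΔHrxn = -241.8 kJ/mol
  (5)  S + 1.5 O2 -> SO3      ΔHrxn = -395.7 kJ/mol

ΔHrxn = -727.0 kJ/mol

(1) × 3: (3)·(-20.6) = -61.8 kJ/mol
(2) reversed and × 2 (SO2 must end up as a reactant; scale by 2 for the 2 SO2): (-2)·(-518.0) = +1036.0 kJ/mol
(3) × 2 (×2 to match 2 H2SO3 in the target): (2)·(-608.8) = -1217.6 kJ/mol
(4) × 2: (2)·(-241.8) = -483.6 kJ/mol
(5): not needed (SO3 appears nowhere else).
Combining the equations, ΔHrxn = (-61.8) + (+1036.0) + (-1217.6) + (-483.6) = -727.0 kJ/mol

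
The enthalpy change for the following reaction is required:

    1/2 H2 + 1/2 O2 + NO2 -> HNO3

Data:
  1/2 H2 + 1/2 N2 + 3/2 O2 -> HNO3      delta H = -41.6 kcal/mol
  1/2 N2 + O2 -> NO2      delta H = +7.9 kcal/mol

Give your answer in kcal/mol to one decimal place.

equation 1 as written (HNO3 already on the product side): -41.6 kcal/mol
equation 2 reversed (NO2 must end up as a reactant): -7.9 kcal/mol
delta H = (-41.6) + (-7.9) = -49.5 kcal/mol

delta H = -49.5 kcal/mol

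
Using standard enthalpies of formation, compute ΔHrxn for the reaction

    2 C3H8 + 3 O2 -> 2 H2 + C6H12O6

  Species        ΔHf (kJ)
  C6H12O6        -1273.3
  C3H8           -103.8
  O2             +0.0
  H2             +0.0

ΔHrxn = -1065.7 kJ

Products: 2·(+0.0) + 1·(-1273.3) = -1273.3
Reactants: 2·(-103.8) + 3·(+0.0) = -207.6
ΔHrxn = (-1273.3) − (-207.6) = -1065.7 kJ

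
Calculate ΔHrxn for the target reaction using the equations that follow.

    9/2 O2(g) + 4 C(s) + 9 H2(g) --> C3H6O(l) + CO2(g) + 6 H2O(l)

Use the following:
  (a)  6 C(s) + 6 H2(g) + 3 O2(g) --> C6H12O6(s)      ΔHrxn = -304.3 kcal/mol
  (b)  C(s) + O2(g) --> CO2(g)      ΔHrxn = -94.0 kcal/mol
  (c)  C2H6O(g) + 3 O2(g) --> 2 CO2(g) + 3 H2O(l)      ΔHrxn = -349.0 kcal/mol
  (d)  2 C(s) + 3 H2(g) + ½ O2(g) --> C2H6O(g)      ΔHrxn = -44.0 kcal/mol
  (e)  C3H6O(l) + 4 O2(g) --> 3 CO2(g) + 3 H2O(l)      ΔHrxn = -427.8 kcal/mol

ΔHrxn = -563.2 kcal/mol

(a): not needed.
(b) reversed and × 2: (-2)·(-94.0) = +188.0 kcal/mol
(c) × 3: (3)·(-349.0) = -1047.0 kcal/mol
(d) × 3: (3)·(-44.0) = -132.0 kcal/mol
(e) reversed: +427.8 kcal/mol
ΔHrxn = (+188.0) + (-1047.0) + (-132.0) + (+427.8) = -563.2 kcal/mol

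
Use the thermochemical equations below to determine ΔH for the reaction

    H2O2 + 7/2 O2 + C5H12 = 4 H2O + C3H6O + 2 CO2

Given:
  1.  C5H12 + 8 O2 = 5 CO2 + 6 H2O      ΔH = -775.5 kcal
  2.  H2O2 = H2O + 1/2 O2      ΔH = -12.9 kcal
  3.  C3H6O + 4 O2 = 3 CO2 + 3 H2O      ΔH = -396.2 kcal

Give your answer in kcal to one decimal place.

ΔH = -392.2 kcal

eq. 1 as written (C5H12 already on the reactant side): -775.5 kcal
eq. 2 as written (H2O2 already on the reactant side): -12.9 kcal
eq. 3 reversed (reverse to put C3H6O on the product side): +396.2 kcal
ΔH = (1)·(-775.5) + (1)·(-12.9) + (-1)·(-396.2) = -392.2 kcal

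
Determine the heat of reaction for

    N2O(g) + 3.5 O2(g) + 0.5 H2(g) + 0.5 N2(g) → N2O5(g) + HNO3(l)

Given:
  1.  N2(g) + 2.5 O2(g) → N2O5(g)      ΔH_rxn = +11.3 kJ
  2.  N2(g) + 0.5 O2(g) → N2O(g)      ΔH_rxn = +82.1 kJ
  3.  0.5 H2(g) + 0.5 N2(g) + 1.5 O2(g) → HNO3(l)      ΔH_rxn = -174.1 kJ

ΔH_rxn = -244.9 kJ

eq. 1 as written: +11.3 kJ
eq. 2 reversed: -82.1 kJ
eq. 3 as written: -174.1 kJ
Combining the equations, ΔH_rxn = (+11.3) + (-82.1) + (-174.1) = -244.9 kJ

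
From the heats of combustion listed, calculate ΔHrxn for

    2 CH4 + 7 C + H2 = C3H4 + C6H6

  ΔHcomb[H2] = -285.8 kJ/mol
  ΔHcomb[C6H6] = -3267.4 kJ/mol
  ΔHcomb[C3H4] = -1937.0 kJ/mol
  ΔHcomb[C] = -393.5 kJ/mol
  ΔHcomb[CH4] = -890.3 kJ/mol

ΔHrxn = 383.5 kJ/mol

Using ΔH = Σ nΔHc°(reactants) − Σ nΔHc°(products):
= [2·(-890.3) + 7·(-393.5) + 1·(-285.8)] − [1·(-1937.0) + 1·(-3267.4)]
= 383.5 kJ/mol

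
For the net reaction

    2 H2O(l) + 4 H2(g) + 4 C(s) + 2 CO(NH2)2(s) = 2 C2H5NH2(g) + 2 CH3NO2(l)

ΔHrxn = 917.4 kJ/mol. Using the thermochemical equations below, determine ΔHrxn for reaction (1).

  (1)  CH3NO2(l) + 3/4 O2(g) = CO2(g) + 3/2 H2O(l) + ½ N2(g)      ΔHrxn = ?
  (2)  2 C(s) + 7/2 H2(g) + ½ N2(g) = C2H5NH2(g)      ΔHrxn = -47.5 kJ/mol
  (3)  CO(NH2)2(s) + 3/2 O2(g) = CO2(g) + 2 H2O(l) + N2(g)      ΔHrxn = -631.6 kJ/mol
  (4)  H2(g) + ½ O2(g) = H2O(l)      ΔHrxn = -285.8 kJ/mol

(1) reversed and × 2: contributes −2·x
(2) × 2: (2)·(-47.5) = -95.0 kJ/mol
(3) × 2: (2)·(-631.6) = -1263.2 kJ/mol
(4) reversed and × 3: (-3)·(-285.8) = +857.4 kJ/mol
+917.4 = (-95.0) + (-1263.2) + (+857.4) − 2·x
x = (+917.4 − (-500.8)) / (-2) = -709.1 kJ/mol

ΔHrxn = -709.1 kJ/mol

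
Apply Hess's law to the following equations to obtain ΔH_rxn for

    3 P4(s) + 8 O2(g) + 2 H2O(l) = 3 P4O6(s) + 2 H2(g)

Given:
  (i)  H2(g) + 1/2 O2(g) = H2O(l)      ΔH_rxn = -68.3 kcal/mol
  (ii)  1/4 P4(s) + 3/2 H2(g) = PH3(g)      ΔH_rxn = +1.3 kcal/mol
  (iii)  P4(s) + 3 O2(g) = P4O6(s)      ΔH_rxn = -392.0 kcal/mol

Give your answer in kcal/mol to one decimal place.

(i) reversed and × 2: (-2)·(-68.3) = +136.6 kcal/mol
(ii): not needed.
(iii) × 3: (3)·(-392.0) = -1176.0 kcal/mol
Combining the equations, ΔH_rxn = (-2)·(-68.3) + (3)·(-392.0) = -1039.4 kcal/mol

ΔH_rxn = -1039.4 kcal/mol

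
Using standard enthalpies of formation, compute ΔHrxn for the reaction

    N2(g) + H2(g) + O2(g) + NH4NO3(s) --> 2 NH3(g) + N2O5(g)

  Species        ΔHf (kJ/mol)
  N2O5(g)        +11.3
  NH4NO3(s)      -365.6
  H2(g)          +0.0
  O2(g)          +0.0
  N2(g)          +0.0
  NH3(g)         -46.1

Products: 2·(-46.1) + 1·(+11.3) = -80.9
Reactants: 1·(+0.0) + 1·(+0.0) + 1·(+0.0) + 1·(-365.6) = -365.6
ΔHrxn = (-80.9) − (-365.6) = 284.7 kJ/mol

ΔHrxn = 284.7 kJ/mol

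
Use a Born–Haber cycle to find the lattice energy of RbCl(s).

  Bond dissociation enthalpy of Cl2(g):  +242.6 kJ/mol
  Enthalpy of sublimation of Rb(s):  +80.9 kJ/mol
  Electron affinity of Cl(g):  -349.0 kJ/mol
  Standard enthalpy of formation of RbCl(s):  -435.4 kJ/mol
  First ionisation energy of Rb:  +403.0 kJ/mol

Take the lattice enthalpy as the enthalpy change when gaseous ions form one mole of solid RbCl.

U = -691.6 kJ/mol

ΔHf° = 1·ΔHsub + 1·(ΣIE) + 1/2·D(Cl2) + 1·EA + U
-435.4 = 1·(+80.9) + 1·(+403.0) + 1/2·(+242.6) + 1·(-349.0) + U
U = -435.4 − (+256.2) = -691.6 kJ/mol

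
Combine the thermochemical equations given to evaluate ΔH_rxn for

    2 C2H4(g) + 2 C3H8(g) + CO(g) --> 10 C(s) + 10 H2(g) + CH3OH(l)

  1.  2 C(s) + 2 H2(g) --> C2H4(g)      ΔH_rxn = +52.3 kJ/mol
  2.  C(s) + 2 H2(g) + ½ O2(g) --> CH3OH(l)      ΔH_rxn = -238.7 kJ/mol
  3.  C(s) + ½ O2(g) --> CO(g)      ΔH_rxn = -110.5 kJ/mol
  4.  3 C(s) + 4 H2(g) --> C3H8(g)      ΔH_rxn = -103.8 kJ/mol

ΔH_rxn = -25.2 kJ/mol

eq. 1 reversed and × 2: (-2)·(+52.3) = -104.6 kJ/mol
eq. 2 as written: -238.7 kJ/mol
eq. 3 reversed: +110.5 kJ/mol
eq. 4 reversed and × 2: (-2)·(-103.8) = +207.6 kJ/mol
ΔH_rxn = (-104.6) + (-238.7) + (+110.5) + (+207.6) = -25.2 kJ/mol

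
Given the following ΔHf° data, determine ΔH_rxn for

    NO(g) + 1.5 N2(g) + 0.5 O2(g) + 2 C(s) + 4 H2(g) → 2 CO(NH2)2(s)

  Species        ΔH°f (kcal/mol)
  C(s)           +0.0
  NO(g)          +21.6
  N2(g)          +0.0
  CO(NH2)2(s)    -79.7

ΔH_rxn = -181.0 kcal/mol

Products: 2·(-79.7) = -159.4
Reactants: 1·(+21.6) + 3/2·(+0.0) + 1/2·(+0.0) + 2·(+0.0) + 4·(+0.0) = +21.6
ΔH_rxn = (-159.4) − (+21.6) = -181.0 kcal/mol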